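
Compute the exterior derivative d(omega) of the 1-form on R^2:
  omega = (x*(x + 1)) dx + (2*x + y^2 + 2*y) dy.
d(omega) = (2) dx ∧ dy

For a 1-form omega = sum_i f_i dx_i, the exterior derivative is
  d(omega) = sum_{i < j} (∂f_j/∂x_i - ∂f_i/∂x_j) dx_i ∧ dx_j.
  coefficient of dx ∧ dy: ∂f_2/∂x - ∂f_1/∂y = ∂(2*x + y^2 + 2*y)/∂x - ∂(x*(x + 1))/∂y = 2
Assembling: d(omega) = (2) dx ∧ dy.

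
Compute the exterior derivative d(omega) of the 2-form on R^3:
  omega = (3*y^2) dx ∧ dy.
d(omega) = 0

For a 2-form omega = sum_{i<j} g_{ij} dx_i ∧ dx_j, the exterior derivative is
  d(omega) = sum_{i<j} d(g_{ij}) ∧ dx_i ∧ dx_j = sum_{i<j, k} (∂g_{ij}/∂x_k) dx_k ∧ dx_i ∧ dx_j.
Expand each term, using dx_k ∧ dx_i ∧ dx_j = sgn(permutation) dx_{(a)} ∧ dx_{(b)} ∧ dx_{(c)} with (a < b < c) sorted:

Collecting like 3-forms: d(omega) = 0.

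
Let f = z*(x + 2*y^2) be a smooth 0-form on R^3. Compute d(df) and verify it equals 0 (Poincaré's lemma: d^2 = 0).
d(df) = 0

Step 1: df = sum_i (∂f/∂x_i) dx_i = (z) dx + (4*y*z) dy + (x + 2*y^2) dz.
Step 2: Apply d again. Using the 1-form formula, the coefficient of dx ∧ dy in d(df) is ∂^2 f/∂x ∂y - ∂^2 f/∂y ∂x = (0) - (0) = 0 (equality of mixed partials for smooth f).
Similarly for dx ∧ dz and dy ∧ dz — all coefficients vanish. So d(df) = 0.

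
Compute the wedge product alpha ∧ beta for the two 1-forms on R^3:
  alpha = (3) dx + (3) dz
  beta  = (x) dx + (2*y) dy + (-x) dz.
alpha ∧ beta = (6*y) dx ∧ dy + (-6*x) dx ∧ dz + (-6*y) dy ∧ dz

Distribute the wedge, using dx_i ∧ dx_j = -dx_j ∧ dx_i and dx_i ∧ dx_i = 0. For each pair (i, j) with i < j, the coefficient of dx_i ∧ dx_j in alpha ∧ beta is (alpha_i * beta_j - alpha_j * beta_i). Collecting: alpha ∧ beta = (6*y) dx ∧ dy + (-6*x) dx ∧ dz + (-6*y) dy ∧ dz.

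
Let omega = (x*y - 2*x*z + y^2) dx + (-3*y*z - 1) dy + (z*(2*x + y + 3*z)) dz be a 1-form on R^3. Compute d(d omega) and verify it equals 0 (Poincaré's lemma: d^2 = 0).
d(d omega) = 0

Step 1: d omega = sum_{i<j} (∂f_j/∂x_i - ∂f_i/∂x_j) dx_i ∧ dx_j:
  coeff of dx ∧ dy: -x - 2*y
  coeff of dx ∧ dz: 2*x + 2*z
  coeff of dy ∧ dz: 3*y + z
Step 2: Apply d again to each 2-form coefficient. The only possible 3-form in R^3 is dx ∧ dy ∧ dz, with coefficient
  ∂(coeff of dy∧dz)/∂x - ∂(coeff of dx∧dz)/∂y + ∂(coeff of dx∧dy)/∂z
  = ∂/∂x (3*y + z) - ∂/∂y (2*x + 2*z) + ∂/∂z (-x - 2*y).
Each of these terms simplifies to sums of mixed partials that cancel in pairs. The result is 0 (by equality of mixed partials for smooth functions — Schwarz / Clairaut).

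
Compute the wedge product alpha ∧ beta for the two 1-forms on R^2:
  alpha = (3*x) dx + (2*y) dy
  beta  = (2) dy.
alpha ∧ beta = (6*x) dx ∧ dy

Distribute the wedge, using dx_i ∧ dx_j = -dx_j ∧ dx_i and dx_i ∧ dx_i = 0. For each pair (i, j) with i < j, the coefficient of dx_i ∧ dx_j in alpha ∧ beta is (alpha_i * beta_j - alpha_j * beta_i). Collecting: alpha ∧ beta = (6*x) dx ∧ dy.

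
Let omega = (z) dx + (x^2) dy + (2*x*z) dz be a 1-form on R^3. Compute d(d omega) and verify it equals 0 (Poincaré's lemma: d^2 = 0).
d(d omega) = 0

Step 1: d omega = sum_{i<j} (∂f_j/∂x_i - ∂f_i/∂x_j) dx_i ∧ dx_j:
  coeff of dx ∧ dy: 2*x
  coeff of dx ∧ dz: 2*z - 1
  coeff of dy ∧ dz: 0
Step 2: Apply d again to each 2-form coefficient. The only possible 3-form in R^3 is dx ∧ dy ∧ dz, with coefficient
  ∂(coeff of dy∧dz)/∂x - ∂(coeff of dx∧dz)/∂y + ∂(coeff of dx∧dy)/∂z
  = ∂/∂x (0) - ∂/∂y (2*z - 1) + ∂/∂z (2*x).
Each of these terms simplifies to sums of mixed partials that cancel in pairs. The result is 0 (by equality of mixed partials for smooth functions — Schwarz / Clairaut).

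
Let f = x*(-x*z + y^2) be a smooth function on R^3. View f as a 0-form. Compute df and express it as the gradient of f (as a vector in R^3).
df = (-2*x*z + y^2) dx + (2*x*y) dy + (-x^2) dz; grad f = (-2*x*z + y^2, 2*x*y, -x^2)

For a 0-form f, d f = (∂f/∂x) dx + (∂f/∂y) dy + (∂f/∂z) dz. The components of the vector representation are exactly the entries of grad f in Cartesian coordinates:
  ∂f/∂x = -2*x*z + y^2
  ∂f/∂y = 2*x*y
  ∂f/∂z = -x^2.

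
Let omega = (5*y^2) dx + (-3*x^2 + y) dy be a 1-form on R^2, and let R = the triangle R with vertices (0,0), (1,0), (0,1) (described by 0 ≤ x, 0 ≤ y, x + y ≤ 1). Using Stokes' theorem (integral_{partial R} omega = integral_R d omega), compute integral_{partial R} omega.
integral_(partial R) omega = -8/3

Stokes: integral_partial_R omega = integral_R d omega with d omega = (∂Q/∂x - ∂P/∂y) dx ∧ dy.
  ∂Q/∂x = -6*x
  ∂P/∂y = 10*y
  integrand = ∂Q/∂x - ∂P/∂y = -6*x - 10*y.
Integrating over R: integral_0^1 integral_0^{1-x} (-6*x - 10*y) dy dx = -8/3.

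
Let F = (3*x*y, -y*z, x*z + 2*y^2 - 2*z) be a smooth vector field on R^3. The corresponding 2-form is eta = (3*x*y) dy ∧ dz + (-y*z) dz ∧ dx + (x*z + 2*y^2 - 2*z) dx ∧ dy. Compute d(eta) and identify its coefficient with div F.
d(eta) = (x + 3*y - z - 2) dx ∧ dy ∧ dz; div F = x + 3*y - z - 2

For a 2-form in R^3 of the form above, applying d gives a 3-form with coefficient ∂P/∂x + ∂Q/∂y + ∂R/∂z:
  ∂P/∂x = 3*y
  ∂Q/∂y = -z
  ∂R/∂z = x - 2
Sum = x + 3*y - z - 2, which is exactly div F.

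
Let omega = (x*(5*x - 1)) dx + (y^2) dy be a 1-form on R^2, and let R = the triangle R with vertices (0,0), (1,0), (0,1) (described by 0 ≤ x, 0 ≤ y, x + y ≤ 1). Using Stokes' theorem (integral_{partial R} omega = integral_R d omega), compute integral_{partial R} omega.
integral_(partial R) omega = 0

Stokes: integral_partial_R omega = integral_R d omega with d omega = (∂Q/∂x - ∂P/∂y) dx ∧ dy.
  ∂Q/∂x = 0
  ∂P/∂y = 0
  integrand = ∂Q/∂x - ∂P/∂y = 0.
Integrating over R: integral_0^1 integral_0^{1-x} (0) dy dx = 0.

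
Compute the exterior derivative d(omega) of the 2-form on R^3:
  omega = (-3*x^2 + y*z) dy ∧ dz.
d(omega) = (-6*x) dx ∧ dy ∧ dz

For a 2-form omega = sum_{i<j} g_{ij} dx_i ∧ dx_j, the exterior derivative is
  d(omega) = sum_{i<j} d(g_{ij}) ∧ dx_i ∧ dx_j = sum_{i<j, k} (∂g_{ij}/∂x_k) dx_k ∧ dx_i ∧ dx_j.
Expand each term, using dx_k ∧ dx_i ∧ dx_j = sgn(permutation) dx_{(a)} ∧ dx_{(b)} ∧ dx_{(c)} with (a < b < c) sorted:
  d(-3*x^2 + y*z) includes (∂/∂x)(-3*x^2 + y*z) dx = (-6*x) dx, which multiplied by dy ∧ dz gives (-6*x) dx ∧ dy ∧ dz
Collecting like 3-forms: d(omega) = (-6*x) dx ∧ dy ∧ dz.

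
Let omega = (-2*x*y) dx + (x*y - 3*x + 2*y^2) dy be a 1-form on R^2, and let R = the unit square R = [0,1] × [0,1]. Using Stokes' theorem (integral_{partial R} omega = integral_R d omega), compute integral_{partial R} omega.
integral_(partial R) omega = -3/2

Stokes: integral_partial_R omega = integral_R d omega with d omega = (∂Q/∂x - ∂P/∂y) dx ∧ dy.
  ∂Q/∂x = y - 3
  ∂P/∂y = -2*x
  integrand = ∂Q/∂x - ∂P/∂y = 2*x + y - 3.
Integrating over R: integral_0^1 integral_0^1 (2*x + y - 3) dx dy = -3/2.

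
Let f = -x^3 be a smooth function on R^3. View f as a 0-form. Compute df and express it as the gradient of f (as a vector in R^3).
df = (-3*x^2) dx + (0) dy + (0) dz; grad f = (-3*x^2, 0, 0)

For a 0-form f, d f = (∂f/∂x) dx + (∂f/∂y) dy + (∂f/∂z) dz. The components of the vector representation are exactly the entries of grad f in Cartesian coordinates:
  ∂f/∂x = -3*x^2
  ∂f/∂y = 0
  ∂f/∂z = 0.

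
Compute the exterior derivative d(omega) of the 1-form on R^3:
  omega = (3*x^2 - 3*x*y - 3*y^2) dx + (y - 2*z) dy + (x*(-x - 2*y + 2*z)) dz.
d(omega) = (3*x + 6*y) dx ∧ dy + (-2*x - 2*y + 2*z) dx ∧ dz + (2 - 2*x) dy ∧ dz

For a 1-form omega = sum_i f_i dx_i, the exterior derivative is
  d(omega) = sum_{i < j} (∂f_j/∂x_i - ∂f_i/∂x_j) dx_i ∧ dx_j.
  coefficient of dx ∧ dy: ∂f_2/∂x - ∂f_1/∂y = ∂(y - 2*z)/∂x - ∂(3*x^2 - 3*x*y - 3*y^2)/∂y = 3*x + 6*y
  coefficient of dx ∧ dz: ∂f_3/∂x - ∂f_1/∂z = ∂(x*(-x - 2*y + 2*z))/∂x - ∂(3*x^2 - 3*x*y - 3*y^2)/∂z = -2*x - 2*y + 2*z
  coefficient of dy ∧ dz: ∂f_3/∂y - ∂f_2/∂z = ∂(x*(-x - 2*y + 2*z))/∂y - ∂(y - 2*z)/∂z = 2 - 2*x
Assembling: d(omega) = (3*x + 6*y) dx ∧ dy + (-2*x - 2*y + 2*z) dx ∧ dz + (2 - 2*x) dy ∧ dz.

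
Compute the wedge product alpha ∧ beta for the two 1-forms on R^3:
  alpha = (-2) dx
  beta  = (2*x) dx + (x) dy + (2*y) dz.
alpha ∧ beta = (-2*x) dx ∧ dy + (-4*y) dx ∧ dz

Distribute the wedge, using dx_i ∧ dx_j = -dx_j ∧ dx_i and dx_i ∧ dx_i = 0. For each pair (i, j) with i < j, the coefficient of dx_i ∧ dx_j in alpha ∧ beta is (alpha_i * beta_j - alpha_j * beta_i). Collecting: alpha ∧ beta = (-2*x) dx ∧ dy + (-4*y) dx ∧ dz.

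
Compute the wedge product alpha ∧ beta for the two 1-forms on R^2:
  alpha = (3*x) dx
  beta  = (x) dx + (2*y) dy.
alpha ∧ beta = (6*x*y) dx ∧ dy

Distribute the wedge, using dx_i ∧ dx_j = -dx_j ∧ dx_i and dx_i ∧ dx_i = 0. For each pair (i, j) with i < j, the coefficient of dx_i ∧ dx_j in alpha ∧ beta is (alpha_i * beta_j - alpha_j * beta_i). Collecting: alpha ∧ beta = (6*x*y) dx ∧ dy.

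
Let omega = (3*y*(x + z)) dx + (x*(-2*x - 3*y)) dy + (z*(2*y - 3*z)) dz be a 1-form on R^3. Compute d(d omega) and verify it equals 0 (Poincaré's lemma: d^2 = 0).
d(d omega) = 0

Step 1: d omega = sum_{i<j} (∂f_j/∂x_i - ∂f_i/∂x_j) dx_i ∧ dx_j:
  coeff of dx ∧ dy: -7*x - 3*y - 3*z
  coeff of dx ∧ dz: -3*y
  coeff of dy ∧ dz: 2*z
Step 2: Apply d again to each 2-form coefficient. The only possible 3-form in R^3 is dx ∧ dy ∧ dz, with coefficient
  ∂(coeff of dy∧dz)/∂x - ∂(coeff of dx∧dz)/∂y + ∂(coeff of dx∧dy)/∂z
  = ∂/∂x (2*z) - ∂/∂y (-3*y) + ∂/∂z (-7*x - 3*y - 3*z).
Each of these terms simplifies to sums of mixed partials that cancel in pairs. The result is 0 (by equality of mixed partials for smooth functions — Schwarz / Clairaut).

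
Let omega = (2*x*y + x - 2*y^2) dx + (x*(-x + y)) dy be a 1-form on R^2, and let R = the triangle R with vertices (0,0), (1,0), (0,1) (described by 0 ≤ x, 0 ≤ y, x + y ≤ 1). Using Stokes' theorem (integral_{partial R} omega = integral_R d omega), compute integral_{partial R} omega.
integral_(partial R) omega = 1/6

Stokes: integral_partial_R omega = integral_R d omega with d omega = (∂Q/∂x - ∂P/∂y) dx ∧ dy.
  ∂Q/∂x = -2*x + y
  ∂P/∂y = 2*x - 4*y
  integrand = ∂Q/∂x - ∂P/∂y = -4*x + 5*y.
Integrating over R: integral_0^1 integral_0^{1-x} (-4*x + 5*y) dy dx = 1/6.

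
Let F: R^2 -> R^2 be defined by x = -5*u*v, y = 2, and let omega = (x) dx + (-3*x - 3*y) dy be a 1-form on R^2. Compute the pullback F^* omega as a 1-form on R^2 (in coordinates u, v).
F^* omega = (25*u*v^2) du + (25*u^2*v) dv

Using F^*(f dg) = (f ∘ F) d(g ∘ F), substitute each coordinate x_i by F_i(u, v) in f_i, and replace dx_i by d F_i = (∂F_i/∂u) du + (∂F_i/∂v) dv.
  For the x component: f_1(F) = -5*u*v; d F_1 = (-5*v) du + (-5*u) dv
  For the y component: f_2(F) = 15*u*v - 6; d F_2 = (0) du + (0) dv
Combining and collecting du, dv coefficients:
  coeff of du: 25*u*v^2
  coeff of dv: 25*u^2*v
F^* omega = (25*u*v^2) du + (25*u^2*v) dv.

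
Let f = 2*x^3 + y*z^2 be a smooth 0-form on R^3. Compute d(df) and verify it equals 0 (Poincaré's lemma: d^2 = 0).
d(df) = 0

Step 1: df = sum_i (∂f/∂x_i) dx_i = (6*x^2) dx + (z^2) dy + (2*y*z) dz.
Step 2: Apply d again. Using the 1-form formula, the coefficient of dx ∧ dy in d(df) is ∂^2 f/∂x ∂y - ∂^2 f/∂y ∂x = (0) - (0) = 0 (equality of mixed partials for smooth f).
Similarly for dx ∧ dz and dy ∧ dz — all coefficients vanish. So d(df) = 0.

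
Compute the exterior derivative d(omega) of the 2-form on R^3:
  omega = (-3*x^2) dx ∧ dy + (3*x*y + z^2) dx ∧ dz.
d(omega) = (-3*x) dx ∧ dy ∧ dz

For a 2-form omega = sum_{i<j} g_{ij} dx_i ∧ dx_j, the exterior derivative is
  d(omega) = sum_{i<j} d(g_{ij}) ∧ dx_i ∧ dx_j = sum_{i<j, k} (∂g_{ij}/∂x_k) dx_k ∧ dx_i ∧ dx_j.
Expand each term, using dx_k ∧ dx_i ∧ dx_j = sgn(permutation) dx_{(a)} ∧ dx_{(b)} ∧ dx_{(c)} with (a < b < c) sorted:
  d(3*x*y + z^2) includes (∂/∂y)(3*x*y + z^2) dy = (3*x) dy, which multiplied by dx ∧ dz gives (-3*x) dx ∧ dy ∧ dz
Collecting like 3-forms: d(omega) = (-3*x) dx ∧ dy ∧ dz.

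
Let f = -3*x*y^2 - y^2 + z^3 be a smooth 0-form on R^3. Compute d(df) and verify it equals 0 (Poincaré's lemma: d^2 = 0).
d(df) = 0

Step 1: df = sum_i (∂f/∂x_i) dx_i = (-3*y^2) dx + (2*y*(-3*x - 1)) dy + (3*z^2) dz.
Step 2: Apply d again. Using the 1-form formula, the coefficient of dx ∧ dy in d(df) is ∂^2 f/∂x ∂y - ∂^2 f/∂y ∂x = (-6*y) - (-6*y) = 0 (equality of mixed partials for smooth f).
Similarly for dx ∧ dz and dy ∧ dz — all coefficients vanish. So d(df) = 0.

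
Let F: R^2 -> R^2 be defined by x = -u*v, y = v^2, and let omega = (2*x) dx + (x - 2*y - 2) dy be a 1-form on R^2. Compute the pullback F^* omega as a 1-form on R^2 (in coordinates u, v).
F^* omega = (2*u*v^2) du + (2*v*(u^2 - u*v - 2*v^2 - 2)) dv

Using F^*(f dg) = (f ∘ F) d(g ∘ F), substitute each coordinate x_i by F_i(u, v) in f_i, and replace dx_i by d F_i = (∂F_i/∂u) du + (∂F_i/∂v) dv.
  For the x component: f_1(F) = -2*u*v; d F_1 = (-v) du + (-u) dv
  For the y component: f_2(F) = -u*v - 2*v^2 - 2; d F_2 = (0) du + (2*v) dv
Combining and collecting du, dv coefficients:
  coeff of du: 2*u*v^2
  coeff of dv: 2*v*(u^2 - u*v - 2*v^2 - 2)
F^* omega = (2*u*v^2) du + (2*v*(u^2 - u*v - 2*v^2 - 2)) dv.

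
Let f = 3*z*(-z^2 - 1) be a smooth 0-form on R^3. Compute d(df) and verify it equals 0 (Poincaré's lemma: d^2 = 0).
d(df) = 0

Step 1: df = sum_i (∂f/∂x_i) dx_i = (0) dx + (0) dy + (-9*z^2 - 3) dz.
Step 2: Apply d again. Using the 1-form formula, the coefficient of dx ∧ dy in d(df) is ∂^2 f/∂x ∂y - ∂^2 f/∂y ∂x = (0) - (0) = 0 (equality of mixed partials for smooth f).
Similarly for dx ∧ dz and dy ∧ dz — all coefficients vanish. So d(df) = 0.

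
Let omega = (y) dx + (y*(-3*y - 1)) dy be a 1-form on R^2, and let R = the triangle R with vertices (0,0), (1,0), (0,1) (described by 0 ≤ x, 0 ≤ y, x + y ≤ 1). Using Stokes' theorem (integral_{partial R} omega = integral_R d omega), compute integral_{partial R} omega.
integral_(partial R) omega = -1/2

Stokes: integral_partial_R omega = integral_R d omega with d omega = (∂Q/∂x - ∂P/∂y) dx ∧ dy.
  ∂Q/∂x = 0
  ∂P/∂y = 1
  integrand = ∂Q/∂x - ∂P/∂y = -1.
Integrating over R: integral_0^1 integral_0^{1-x} (-1) dy dx = -1/2.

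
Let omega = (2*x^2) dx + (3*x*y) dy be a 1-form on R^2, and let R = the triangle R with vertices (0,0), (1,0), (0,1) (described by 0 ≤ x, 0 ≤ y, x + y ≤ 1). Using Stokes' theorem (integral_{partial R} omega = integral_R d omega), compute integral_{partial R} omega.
integral_(partial R) omega = 1/2

Stokes: integral_partial_R omega = integral_R d omega with d omega = (∂Q/∂x - ∂P/∂y) dx ∧ dy.
  ∂Q/∂x = 3*y
  ∂P/∂y = 0
  integrand = ∂Q/∂x - ∂P/∂y = 3*y.
Integrating over R: integral_0^1 integral_0^{1-x} (3*y) dy dx = 1/2.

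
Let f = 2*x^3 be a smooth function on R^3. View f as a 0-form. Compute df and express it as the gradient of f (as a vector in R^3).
df = (6*x^2) dx + (0) dy + (0) dz; grad f = (6*x^2, 0, 0)

For a 0-form f, d f = (∂f/∂x) dx + (∂f/∂y) dy + (∂f/∂z) dz. The components of the vector representation are exactly the entries of grad f in Cartesian coordinates:
  ∂f/∂x = 6*x^2
  ∂f/∂y = 0
  ∂f/∂z = 0.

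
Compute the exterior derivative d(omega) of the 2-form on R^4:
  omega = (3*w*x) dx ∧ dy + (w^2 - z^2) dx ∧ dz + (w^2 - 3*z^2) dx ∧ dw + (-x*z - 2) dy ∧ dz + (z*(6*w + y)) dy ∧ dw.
d(omega) = (3*x) dx ∧ dy ∧ dw + (2*w + 6*z) dx ∧ dz ∧ dw + (-z) dx ∧ dy ∧ dz + (-6*w - y) dy ∧ dz ∧ dw

For a 2-form omega = sum_{i<j} g_{ij} dx_i ∧ dx_j, the exterior derivative is
  d(omega) = sum_{i<j} d(g_{ij}) ∧ dx_i ∧ dx_j = sum_{i<j, k} (∂g_{ij}/∂x_k) dx_k ∧ dx_i ∧ dx_j.
Expand each term, using dx_k ∧ dx_i ∧ dx_j = sgn(permutation) dx_{(a)} ∧ dx_{(b)} ∧ dx_{(c)} with (a < b < c) sorted:
  d(3*w*x) includes (∂/∂w)(3*w*x) dw = (3*x) dw, which multiplied by dx ∧ dy gives (3*x) dx ∧ dy ∧ dw
  d(w^2 - z^2) includes (∂/∂w)(w^2 - z^2) dw = (2*w) dw, which multiplied by dx ∧ dz gives (2*w) dx ∧ dz ∧ dw
  d(w^2 - 3*z^2) includes (∂/∂z)(w^2 - 3*z^2) dz = (-6*z) dz, which multiplied by dx ∧ dw gives (6*z) dx ∧ dz ∧ dw
  d(-x*z - 2) includes (∂/∂x)(-x*z - 2) dx = (-z) dx, which multiplied by dy ∧ dz gives (-z) dx ∧ dy ∧ dz
  d(z*(6*w + y)) includes (∂/∂z)(z*(6*w + y)) dz = (6*w + y) dz, which multiplied by dy ∧ dw gives (-6*w - y) dy ∧ dz ∧ dw
Collecting like 3-forms: d(omega) = (3*x) dx ∧ dy ∧ dw + (2*w + 6*z) dx ∧ dz ∧ dw + (-z) dx ∧ dy ∧ dz + (-6*w - y) dy ∧ dz ∧ dw.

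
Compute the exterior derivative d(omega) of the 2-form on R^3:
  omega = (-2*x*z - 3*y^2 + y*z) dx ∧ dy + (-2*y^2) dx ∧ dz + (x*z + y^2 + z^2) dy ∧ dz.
d(omega) = (-2*x + 5*y + z) dx ∧ dy ∧ dz

For a 2-form omega = sum_{i<j} g_{ij} dx_i ∧ dx_j, the exterior derivative is
  d(omega) = sum_{i<j} d(g_{ij}) ∧ dx_i ∧ dx_j = sum_{i<j, k} (∂g_{ij}/∂x_k) dx_k ∧ dx_i ∧ dx_j.
Expand each term, using dx_k ∧ dx_i ∧ dx_j = sgn(permutation) dx_{(a)} ∧ dx_{(b)} ∧ dx_{(c)} with (a < b < c) sorted:
  d(-2*x*z - 3*y^2 + y*z) includes (∂/∂z)(-2*x*z - 3*y^2 + y*z) dz = (-2*x + y) dz, which multiplied by dx ∧ dy gives (-2*x + y) dx ∧ dy ∧ dz
  d(-2*y^2) includes (∂/∂y)(-2*y^2) dy = (-4*y) dy, which multiplied by dx ∧ dz gives (4*y) dx ∧ dy ∧ dz
  d(x*z + y^2 + z^2) includes (∂/∂x)(x*z + y^2 + z^2) dx = (z) dx, which multiplied by dy ∧ dz gives (z) dx ∧ dy ∧ dz
Collecting like 3-forms: d(omega) = (-2*x + 5*y + z) dx ∧ dy ∧ dz.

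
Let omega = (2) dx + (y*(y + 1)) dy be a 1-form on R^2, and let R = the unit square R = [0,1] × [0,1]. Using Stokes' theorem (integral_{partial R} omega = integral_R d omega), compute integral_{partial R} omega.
integral_(partial R) omega = 0

Stokes: integral_partial_R omega = integral_R d omega with d omega = (∂Q/∂x - ∂P/∂y) dx ∧ dy.
  ∂Q/∂x = 0
  ∂P/∂y = 0
  integrand = ∂Q/∂x - ∂P/∂y = 0.
Integrating over R: integral_0^1 integral_0^1 (0) dx dy = 0.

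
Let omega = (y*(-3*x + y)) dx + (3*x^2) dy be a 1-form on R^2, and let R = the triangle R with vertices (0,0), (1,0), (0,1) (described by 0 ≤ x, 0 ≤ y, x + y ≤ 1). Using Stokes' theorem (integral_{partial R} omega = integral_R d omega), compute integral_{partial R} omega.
integral_(partial R) omega = 7/6

Stokes: integral_partial_R omega = integral_R d omega with d omega = (∂Q/∂x - ∂P/∂y) dx ∧ dy.
  ∂Q/∂x = 6*x
  ∂P/∂y = -3*x + 2*y
  integrand = ∂Q/∂x - ∂P/∂y = 9*x - 2*y.
Integrating over R: integral_0^1 integral_0^{1-x} (9*x - 2*y) dy dx = 7/6.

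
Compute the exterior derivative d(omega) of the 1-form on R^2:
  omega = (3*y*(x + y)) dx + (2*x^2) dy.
d(omega) = (x - 6*y) dx ∧ dy

For a 1-form omega = sum_i f_i dx_i, the exterior derivative is
  d(omega) = sum_{i < j} (∂f_j/∂x_i - ∂f_i/∂x_j) dx_i ∧ dx_j.
  coefficient of dx ∧ dy: ∂f_2/∂x - ∂f_1/∂y = ∂(2*x^2)/∂x - ∂(3*y*(x + y))/∂y = x - 6*y
Assembling: d(omega) = (x - 6*y) dx ∧ dy.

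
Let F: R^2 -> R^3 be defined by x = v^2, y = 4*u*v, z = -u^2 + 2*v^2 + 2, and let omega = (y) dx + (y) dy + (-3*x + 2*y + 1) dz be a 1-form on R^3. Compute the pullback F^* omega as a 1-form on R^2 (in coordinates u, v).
F^* omega = (2*u*(-8*u*v + 11*v^2 - 1)) du + (4*v*(4*u^2 + 10*u*v - 3*v^2 + 1)) dv

Using F^*(f dg) = (f ∘ F) d(g ∘ F), substitute each coordinate x_i by F_i(u, v) in f_i, and replace dx_i by d F_i = (∂F_i/∂u) du + (∂F_i/∂v) dv.
  For the x component: f_1(F) = 4*u*v; d F_1 = (0) du + (2*v) dv
  For the y component: f_2(F) = 4*u*v; d F_2 = (4*v) du + (4*u) dv
  For the z component: f_3(F) = 8*u*v - 3*v^2 + 1; d F_3 = (-2*u) du + (4*v) dv
Combining and collecting du, dv coefficients:
  coeff of du: 2*u*(-8*u*v + 11*v^2 - 1)
  coeff of dv: 4*v*(4*u^2 + 10*u*v - 3*v^2 + 1)
F^* omega = (2*u*(-8*u*v + 11*v^2 - 1)) du + (4*v*(4*u^2 + 10*u*v - 3*v^2 + 1)) dv.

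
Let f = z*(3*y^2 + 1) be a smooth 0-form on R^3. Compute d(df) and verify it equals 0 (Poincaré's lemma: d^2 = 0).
d(df) = 0

Step 1: df = sum_i (∂f/∂x_i) dx_i = (0) dx + (6*y*z) dy + (3*y^2 + 1) dz.
Step 2: Apply d again. Using the 1-form formula, the coefficient of dx ∧ dy in d(df) is ∂^2 f/∂x ∂y - ∂^2 f/∂y ∂x = (0) - (0) = 0 (equality of mixed partials for smooth f).
Similarly for dx ∧ dz and dy ∧ dz — all coefficients vanish. So d(df) = 0.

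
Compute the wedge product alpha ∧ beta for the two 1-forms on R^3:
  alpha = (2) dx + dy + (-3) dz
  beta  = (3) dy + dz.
alpha ∧ beta = (6) dx ∧ dy + (2) dx ∧ dz + (10) dy ∧ dz

Distribute the wedge, using dx_i ∧ dx_j = -dx_j ∧ dx_i and dx_i ∧ dx_i = 0. For each pair (i, j) with i < j, the coefficient of dx_i ∧ dx_j in alpha ∧ beta is (alpha_i * beta_j - alpha_j * beta_i). Collecting: alpha ∧ beta = (6) dx ∧ dy + (2) dx ∧ dz + (10) dy ∧ dz.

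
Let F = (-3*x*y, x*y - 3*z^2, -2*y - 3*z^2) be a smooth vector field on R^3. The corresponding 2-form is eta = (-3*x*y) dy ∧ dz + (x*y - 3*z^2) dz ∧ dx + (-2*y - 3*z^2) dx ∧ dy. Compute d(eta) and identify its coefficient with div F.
d(eta) = (x - 3*y - 6*z) dx ∧ dy ∧ dz; div F = x - 3*y - 6*z

For a 2-form in R^3 of the form above, applying d gives a 3-form with coefficient ∂P/∂x + ∂Q/∂y + ∂R/∂z:
  ∂P/∂x = -3*y
  ∂Q/∂y = x
  ∂R/∂z = -6*z
Sum = x - 3*y - 6*z, which is exactly div F.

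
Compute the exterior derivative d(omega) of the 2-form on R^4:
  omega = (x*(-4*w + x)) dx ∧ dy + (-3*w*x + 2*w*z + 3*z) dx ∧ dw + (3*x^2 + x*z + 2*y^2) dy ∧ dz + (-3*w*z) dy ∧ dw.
d(omega) = (-4*x) dx ∧ dy ∧ dw + (-2*w - 3) dx ∧ dz ∧ dw + (6*x + z) dx ∧ dy ∧ dz + (3*w) dy ∧ dz ∧ dw

For a 2-form omega = sum_{i<j} g_{ij} dx_i ∧ dx_j, the exterior derivative is
  d(omega) = sum_{i<j} d(g_{ij}) ∧ dx_i ∧ dx_j = sum_{i<j, k} (∂g_{ij}/∂x_k) dx_k ∧ dx_i ∧ dx_j.
Expand each term, using dx_k ∧ dx_i ∧ dx_j = sgn(permutation) dx_{(a)} ∧ dx_{(b)} ∧ dx_{(c)} with (a < b < c) sorted:
  d(x*(-4*w + x)) includes (∂/∂w)(x*(-4*w + x)) dw = (-4*x) dw, which multiplied by dx ∧ dy gives (-4*x) dx ∧ dy ∧ dw
  d(-3*w*x + 2*w*z + 3*z) includes (∂/∂z)(-3*w*x + 2*w*z + 3*z) dz = (2*w + 3) dz, which multiplied by dx ∧ dw gives (-2*w - 3) dx ∧ dz ∧ dw
  d(3*x^2 + x*z + 2*y^2) includes (∂/∂x)(3*x^2 + x*z + 2*y^2) dx = (6*x + z) dx, which multiplied by dy ∧ dz gives (6*x + z) dx ∧ dy ∧ dz
  d(-3*w*z) includes (∂/∂z)(-3*w*z) dz = (-3*w) dz, which multiplied by dy ∧ dw gives (3*w) dy ∧ dz ∧ dw
Collecting like 3-forms: d(omega) = (-4*x) dx ∧ dy ∧ dw + (-2*w - 3) dx ∧ dz ∧ dw + (6*x + z) dx ∧ dy ∧ dz + (3*w) dy ∧ dz ∧ dw.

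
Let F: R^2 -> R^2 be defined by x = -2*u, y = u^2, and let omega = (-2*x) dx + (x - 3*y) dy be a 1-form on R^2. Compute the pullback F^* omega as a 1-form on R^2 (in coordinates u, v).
F^* omega = (2*u*(-3*u^2 - 2*u - 4)) du

Using F^*(f dg) = (f ∘ F) d(g ∘ F), substitute each coordinate x_i by F_i(u, v) in f_i, and replace dx_i by d F_i = (∂F_i/∂u) du + (∂F_i/∂v) dv.
  For the x component: f_1(F) = 4*u; d F_1 = (-2) du + (0) dv
  For the y component: f_2(F) = u*(-3*u - 2); d F_2 = (2*u) du + (0) dv
Combining and collecting du, dv coefficients:
  coeff of du: 2*u*(-3*u^2 - 2*u - 4)
  coeff of dv: 0
F^* omega = (2*u*(-3*u^2 - 2*u - 4)) du.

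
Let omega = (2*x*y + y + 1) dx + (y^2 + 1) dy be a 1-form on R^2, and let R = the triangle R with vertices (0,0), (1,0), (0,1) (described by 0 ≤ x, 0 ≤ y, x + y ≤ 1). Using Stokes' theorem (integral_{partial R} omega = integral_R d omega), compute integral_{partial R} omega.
integral_(partial R) omega = -5/6

Stokes: integral_partial_R omega = integral_R d omega with d omega = (∂Q/∂x - ∂P/∂y) dx ∧ dy.
  ∂Q/∂x = 0
  ∂P/∂y = 2*x + 1
  integrand = ∂Q/∂x - ∂P/∂y = -2*x - 1.
Integrating over R: integral_0^1 integral_0^{1-x} (-2*x - 1) dy dx = -5/6.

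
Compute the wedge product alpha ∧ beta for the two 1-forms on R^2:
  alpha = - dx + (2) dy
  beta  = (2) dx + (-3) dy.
alpha ∧ beta = (-1) dx ∧ dy

Distribute the wedge, using dx_i ∧ dx_j = -dx_j ∧ dx_i and dx_i ∧ dx_i = 0. For each pair (i, j) with i < j, the coefficient of dx_i ∧ dx_j in alpha ∧ beta is (alpha_i * beta_j - alpha_j * beta_i). Collecting: alpha ∧ beta = (-1) dx ∧ dy.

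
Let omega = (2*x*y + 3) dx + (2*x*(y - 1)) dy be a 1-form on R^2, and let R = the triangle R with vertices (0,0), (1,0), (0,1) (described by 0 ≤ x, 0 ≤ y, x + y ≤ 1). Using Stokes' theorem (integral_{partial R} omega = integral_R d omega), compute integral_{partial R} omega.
integral_(partial R) omega = -1

Stokes: integral_partial_R omega = integral_R d omega with d omega = (∂Q/∂x - ∂P/∂y) dx ∧ dy.
  ∂Q/∂x = 2*y - 2
  ∂P/∂y = 2*x
  integrand = ∂Q/∂x - ∂P/∂y = -2*x + 2*y - 2.
Integrating over R: integral_0^1 integral_0^{1-x} (-2*x + 2*y - 2) dy dx = -1.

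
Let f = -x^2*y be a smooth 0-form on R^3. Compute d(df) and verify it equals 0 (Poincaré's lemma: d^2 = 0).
d(df) = 0

Step 1: df = sum_i (∂f/∂x_i) dx_i = (-2*x*y) dx + (-x^2) dy + (0) dz.
Step 2: Apply d again. Using the 1-form formula, the coefficient of dx ∧ dy in d(df) is ∂^2 f/∂x ∂y - ∂^2 f/∂y ∂x = (-2*x) - (-2*x) = 0 (equality of mixed partials for smooth f).
Similarly for dx ∧ dz and dy ∧ dz — all coefficients vanish. So d(df) = 0.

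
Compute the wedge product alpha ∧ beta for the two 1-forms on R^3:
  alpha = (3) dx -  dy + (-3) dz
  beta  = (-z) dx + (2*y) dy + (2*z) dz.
alpha ∧ beta = (6*y - z) dx ∧ dy + (3*z) dx ∧ dz + (6*y - 2*z) dy ∧ dz

Distribute the wedge, using dx_i ∧ dx_j = -dx_j ∧ dx_i and dx_i ∧ dx_i = 0. For each pair (i, j) with i < j, the coefficient of dx_i ∧ dx_j in alpha ∧ beta is (alpha_i * beta_j - alpha_j * beta_i). Collecting: alpha ∧ beta = (6*y - z) dx ∧ dy + (3*z) dx ∧ dz + (6*y - 2*z) dy ∧ dz.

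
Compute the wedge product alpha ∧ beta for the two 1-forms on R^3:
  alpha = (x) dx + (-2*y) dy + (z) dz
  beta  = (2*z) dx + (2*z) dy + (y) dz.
alpha ∧ beta = (2*z*(x + 2*y)) dx ∧ dy + (x*y - 2*z^2) dx ∧ dz + (-2*y^2 - 2*z^2) dy ∧ dz

Distribute the wedge, using dx_i ∧ dx_j = -dx_j ∧ dx_i and dx_i ∧ dx_i = 0. For each pair (i, j) with i < j, the coefficient of dx_i ∧ dx_j in alpha ∧ beta is (alpha_i * beta_j - alpha_j * beta_i). Collecting: alpha ∧ beta = (2*z*(x + 2*y)) dx ∧ dy + (x*y - 2*z^2) dx ∧ dz + (-2*y^2 - 2*z^2) dy ∧ dz.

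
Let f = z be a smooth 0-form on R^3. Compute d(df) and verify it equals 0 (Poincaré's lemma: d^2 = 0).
d(df) = 0

Step 1: df = sum_i (∂f/∂x_i) dx_i = (0) dx + (0) dy + (1) dz.
Step 2: Apply d again. Using the 1-form formula, the coefficient of dx ∧ dy in d(df) is ∂^2 f/∂x ∂y - ∂^2 f/∂y ∂x = (0) - (0) = 0 (equality of mixed partials for smooth f).
Similarly for dx ∧ dz and dy ∧ dz — all coefficients vanish. So d(df) = 0.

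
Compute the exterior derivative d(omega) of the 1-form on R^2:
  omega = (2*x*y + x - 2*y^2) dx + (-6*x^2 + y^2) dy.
d(omega) = (-14*x + 4*y) dx ∧ dy

For a 1-form omega = sum_i f_i dx_i, the exterior derivative is
  d(omega) = sum_{i < j} (∂f_j/∂x_i - ∂f_i/∂x_j) dx_i ∧ dx_j.
  coefficient of dx ∧ dy: ∂f_2/∂x - ∂f_1/∂y = ∂(-6*x^2 + y^2)/∂x - ∂(2*x*y + x - 2*y^2)/∂y = -14*x + 4*y
Assembling: d(omega) = (-14*x + 4*y) dx ∧ dy.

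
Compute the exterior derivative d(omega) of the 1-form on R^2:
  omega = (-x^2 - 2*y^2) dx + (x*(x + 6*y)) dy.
d(omega) = (2*x + 10*y) dx ∧ dy

For a 1-form omega = sum_i f_i dx_i, the exterior derivative is
  d(omega) = sum_{i < j} (∂f_j/∂x_i - ∂f_i/∂x_j) dx_i ∧ dx_j.
  coefficient of dx ∧ dy: ∂f_2/∂x - ∂f_1/∂y = ∂(x*(x + 6*y))/∂x - ∂(-x^2 - 2*y^2)/∂y = 2*x + 10*y
Assembling: d(omega) = (2*x + 10*y) dx ∧ dy.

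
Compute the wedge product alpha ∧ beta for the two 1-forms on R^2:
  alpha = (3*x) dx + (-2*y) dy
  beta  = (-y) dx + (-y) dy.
alpha ∧ beta = (-y*(3*x + 2*y)) dx ∧ dy

Distribute the wedge, using dx_i ∧ dx_j = -dx_j ∧ dx_i and dx_i ∧ dx_i = 0. For each pair (i, j) with i < j, the coefficient of dx_i ∧ dx_j in alpha ∧ beta is (alpha_i * beta_j - alpha_j * beta_i). Collecting: alpha ∧ beta = (-y*(3*x + 2*y)) dx ∧ dy.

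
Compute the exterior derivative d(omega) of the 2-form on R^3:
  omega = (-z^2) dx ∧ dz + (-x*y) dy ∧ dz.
d(omega) = (-y) dx ∧ dy ∧ dz

For a 2-form omega = sum_{i<j} g_{ij} dx_i ∧ dx_j, the exterior derivative is
  d(omega) = sum_{i<j} d(g_{ij}) ∧ dx_i ∧ dx_j = sum_{i<j, k} (∂g_{ij}/∂x_k) dx_k ∧ dx_i ∧ dx_j.
Expand each term, using dx_k ∧ dx_i ∧ dx_j = sgn(permutation) dx_{(a)} ∧ dx_{(b)} ∧ dx_{(c)} with (a < b < c) sorted:
  d(-x*y) includes (∂/∂x)(-x*y) dx = (-y) dx, which multiplied by dy ∧ dz gives (-y) dx ∧ dy ∧ dz
Collecting like 3-forms: d(omega) = (-y) dx ∧ dy ∧ dz.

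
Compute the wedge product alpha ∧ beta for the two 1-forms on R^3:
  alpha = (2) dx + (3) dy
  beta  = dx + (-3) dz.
alpha ∧ beta = (-6) dx ∧ dz + (-3) dx ∧ dy + (-9) dy ∧ dz

Distribute the wedge, using dx_i ∧ dx_j = -dx_j ∧ dx_i and dx_i ∧ dx_i = 0. For each pair (i, j) with i < j, the coefficient of dx_i ∧ dx_j in alpha ∧ beta is (alpha_i * beta_j - alpha_j * beta_i). Collecting: alpha ∧ beta = (-6) dx ∧ dz + (-3) dx ∧ dy + (-9) dy ∧ dz.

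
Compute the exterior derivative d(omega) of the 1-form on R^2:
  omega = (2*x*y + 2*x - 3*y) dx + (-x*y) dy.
d(omega) = (-2*x - y + 3) dx ∧ dy

For a 1-form omega = sum_i f_i dx_i, the exterior derivative is
  d(omega) = sum_{i < j} (∂f_j/∂x_i - ∂f_i/∂x_j) dx_i ∧ dx_j.
  coefficient of dx ∧ dy: ∂f_2/∂x - ∂f_1/∂y = ∂(-x*y)/∂x - ∂(2*x*y + 2*x - 3*y)/∂y = -2*x - y + 3
Assembling: d(omega) = (-2*x - y + 3) dx ∧ dy.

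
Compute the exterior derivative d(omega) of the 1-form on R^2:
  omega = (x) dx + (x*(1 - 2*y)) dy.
d(omega) = (1 - 2*y) dx ∧ dy

For a 1-form omega = sum_i f_i dx_i, the exterior derivative is
  d(omega) = sum_{i < j} (∂f_j/∂x_i - ∂f_i/∂x_j) dx_i ∧ dx_j.
  coefficient of dx ∧ dy: ∂f_2/∂x - ∂f_1/∂y = ∂(x*(1 - 2*y))/∂x - ∂(x)/∂y = 1 - 2*y
Assembling: d(omega) = (1 - 2*y) dx ∧ dy.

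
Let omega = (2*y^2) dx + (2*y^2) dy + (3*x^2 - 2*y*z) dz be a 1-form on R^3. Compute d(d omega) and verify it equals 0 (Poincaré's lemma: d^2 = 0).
d(d omega) = 0

Step 1: d omega = sum_{i<j} (∂f_j/∂x_i - ∂f_i/∂x_j) dx_i ∧ dx_j:
  coeff of dx ∧ dy: -4*y
  coeff of dx ∧ dz: 6*x
  coeff of dy ∧ dz: -2*z
Step 2: Apply d again to each 2-form coefficient. The only possible 3-form in R^3 is dx ∧ dy ∧ dz, with coefficient
  ∂(coeff of dy∧dz)/∂x - ∂(coeff of dx∧dz)/∂y + ∂(coeff of dx∧dy)/∂z
  = ∂/∂x (-2*z) - ∂/∂y (6*x) + ∂/∂z (-4*y).
Each of these terms simplifies to sums of mixed partials that cancel in pairs. The result is 0 (by equality of mixed partials for smooth functions — Schwarz / Clairaut).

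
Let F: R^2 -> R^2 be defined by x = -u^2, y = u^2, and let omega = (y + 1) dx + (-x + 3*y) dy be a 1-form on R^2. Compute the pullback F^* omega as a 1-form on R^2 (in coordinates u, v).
F^* omega = (6*u^3 - 2*u) du

Using F^*(f dg) = (f ∘ F) d(g ∘ F), substitute each coordinate x_i by F_i(u, v) in f_i, and replace dx_i by d F_i = (∂F_i/∂u) du + (∂F_i/∂v) dv.
  For the x component: f_1(F) = u^2 + 1; d F_1 = (-2*u) du + (0) dv
  For the y component: f_2(F) = 4*u^2; d F_2 = (2*u) du + (0) dv
Combining and collecting du, dv coefficients:
  coeff of du: 6*u^3 - 2*u
  coeff of dv: 0
F^* omega = (6*u^3 - 2*u) du.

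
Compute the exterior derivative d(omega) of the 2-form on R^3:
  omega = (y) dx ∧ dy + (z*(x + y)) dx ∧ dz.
d(omega) = (-z) dx ∧ dy ∧ dz

For a 2-form omega = sum_{i<j} g_{ij} dx_i ∧ dx_j, the exterior derivative is
  d(omega) = sum_{i<j} d(g_{ij}) ∧ dx_i ∧ dx_j = sum_{i<j, k} (∂g_{ij}/∂x_k) dx_k ∧ dx_i ∧ dx_j.
Expand each term, using dx_k ∧ dx_i ∧ dx_j = sgn(permutation) dx_{(a)} ∧ dx_{(b)} ∧ dx_{(c)} with (a < b < c) sorted:
  d(z*(x + y)) includes (∂/∂y)(z*(x + y)) dy = (z) dy, which multiplied by dx ∧ dz gives (-z) dx ∧ dy ∧ dz
Collecting like 3-forms: d(omega) = (-z) dx ∧ dy ∧ dz.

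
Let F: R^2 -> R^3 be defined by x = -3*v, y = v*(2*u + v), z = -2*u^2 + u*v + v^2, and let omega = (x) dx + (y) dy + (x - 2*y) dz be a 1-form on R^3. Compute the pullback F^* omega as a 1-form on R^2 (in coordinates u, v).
F^* omega = (v*(16*u^2 + 8*u*v + 12*u - 3*v)) du + (v*(-4*u*v - 3*u - 2*v^2 - 6*v + 9)) dv

Using F^*(f dg) = (f ∘ F) d(g ∘ F), substitute each coordinate x_i by F_i(u, v) in f_i, and replace dx_i by d F_i = (∂F_i/∂u) du + (∂F_i/∂v) dv.
  For the x component: f_1(F) = -3*v; d F_1 = (0) du + (-3) dv
  For the y component: f_2(F) = v*(2*u + v); d F_2 = (2*v) du + (2*u + 2*v) dv
  For the z component: f_3(F) = v*(-4*u - 2*v - 3); d F_3 = (-4*u + v) du + (u + 2*v) dv
Combining and collecting du, dv coefficients:
  coeff of du: v*(16*u^2 + 8*u*v + 12*u - 3*v)
  coeff of dv: v*(-4*u*v - 3*u - 2*v^2 - 6*v + 9)
F^* omega = (v*(16*u^2 + 8*u*v + 12*u - 3*v)) du + (v*(-4*u*v - 3*u - 2*v^2 - 6*v + 9)) dv.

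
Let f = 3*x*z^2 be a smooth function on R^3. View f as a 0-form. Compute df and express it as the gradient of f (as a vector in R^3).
df = (3*z^2) dx + (0) dy + (6*x*z) dz; grad f = (3*z^2, 0, 6*x*z)

For a 0-form f, d f = (∂f/∂x) dx + (∂f/∂y) dy + (∂f/∂z) dz. The components of the vector representation are exactly the entries of grad f in Cartesian coordinates:
  ∂f/∂x = 3*z^2
  ∂f/∂y = 0
  ∂f/∂z = 6*x*z.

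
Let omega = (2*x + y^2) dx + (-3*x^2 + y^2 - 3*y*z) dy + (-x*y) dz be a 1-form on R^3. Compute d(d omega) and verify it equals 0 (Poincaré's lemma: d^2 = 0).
d(d omega) = 0

Step 1: d omega = sum_{i<j} (∂f_j/∂x_i - ∂f_i/∂x_j) dx_i ∧ dx_j:
  coeff of dx ∧ dy: -6*x - 2*y
  coeff of dx ∧ dz: -y
  coeff of dy ∧ dz: -x + 3*y
Step 2: Apply d again to each 2-form coefficient. The only possible 3-form in R^3 is dx ∧ dy ∧ dz, with coefficient
  ∂(coeff of dy∧dz)/∂x - ∂(coeff of dx∧dz)/∂y + ∂(coeff of dx∧dy)/∂z
  = ∂/∂x (-x + 3*y) - ∂/∂y (-y) + ∂/∂z (-6*x - 2*y).
Each of these terms simplifies to sums of mixed partials that cancel in pairs. The result is 0 (by equality of mixed partials for smooth functions — Schwarz / Clairaut).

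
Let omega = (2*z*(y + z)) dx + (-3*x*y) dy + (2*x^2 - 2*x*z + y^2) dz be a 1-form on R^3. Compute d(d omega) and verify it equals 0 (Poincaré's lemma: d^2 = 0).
d(d omega) = 0

Step 1: d omega = sum_{i<j} (∂f_j/∂x_i - ∂f_i/∂x_j) dx_i ∧ dx_j:
  coeff of dx ∧ dy: -3*y - 2*z
  coeff of dx ∧ dz: 4*x - 2*y - 6*z
  coeff of dy ∧ dz: 2*y
Step 2: Apply d again to each 2-form coefficient. The only possible 3-form in R^3 is dx ∧ dy ∧ dz, with coefficient
  ∂(coeff of dy∧dz)/∂x - ∂(coeff of dx∧dz)/∂y + ∂(coeff of dx∧dy)/∂z
  = ∂/∂x (2*y) - ∂/∂y (4*x - 2*y - 6*z) + ∂/∂z (-3*y - 2*z).
Each of these terms simplifies to sums of mixed partials that cancel in pairs. The result is 0 (by equality of mixed partials for smooth functions — Schwarz / Clairaut).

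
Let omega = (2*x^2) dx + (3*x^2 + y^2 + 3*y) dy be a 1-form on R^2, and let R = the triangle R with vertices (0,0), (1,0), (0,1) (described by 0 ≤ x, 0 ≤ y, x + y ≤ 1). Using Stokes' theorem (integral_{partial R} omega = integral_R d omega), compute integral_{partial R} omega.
integral_(partial R) omega = 1

Stokes: integral_partial_R omega = integral_R d omega with d omega = (∂Q/∂x - ∂P/∂y) dx ∧ dy.
  ∂Q/∂x = 6*x
  ∂P/∂y = 0
  integrand = ∂Q/∂x - ∂P/∂y = 6*x.
Integrating over R: integral_0^1 integral_0^{1-x} (6*x) dy dx = 1.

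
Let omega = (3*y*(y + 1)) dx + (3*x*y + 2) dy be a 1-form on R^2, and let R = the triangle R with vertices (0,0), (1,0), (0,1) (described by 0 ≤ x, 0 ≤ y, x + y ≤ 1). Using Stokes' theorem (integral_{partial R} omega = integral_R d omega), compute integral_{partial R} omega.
integral_(partial R) omega = -2

Stokes: integral_partial_R omega = integral_R d omega with d omega = (∂Q/∂x - ∂P/∂y) dx ∧ dy.
  ∂Q/∂x = 3*y
  ∂P/∂y = 6*y + 3
  integrand = ∂Q/∂x - ∂P/∂y = -3*y - 3.
Integrating over R: integral_0^1 integral_0^{1-x} (-3*y - 3) dy dx = -2.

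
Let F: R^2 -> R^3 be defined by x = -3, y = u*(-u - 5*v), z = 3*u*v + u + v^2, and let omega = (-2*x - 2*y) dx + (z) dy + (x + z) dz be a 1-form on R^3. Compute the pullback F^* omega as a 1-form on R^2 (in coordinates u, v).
F^* omega = (-6*u^2*v - 2*u^2 - 8*u*v^2 + u*v + u - 2*v^3 + v^2 - 9*v - 3) du + (-6*u^2*v - 2*u^2 + 4*u*v^2 + 2*u*v - 9*u + 2*v^3 - 6*v) dv

Using F^*(f dg) = (f ∘ F) d(g ∘ F), substitute each coordinate x_i by F_i(u, v) in f_i, and replace dx_i by d F_i = (∂F_i/∂u) du + (∂F_i/∂v) dv.
  For the x component: f_1(F) = 2*u^2 + 10*u*v + 6; d F_1 = (0) du + (0) dv
  For the y component: f_2(F) = 3*u*v + u + v^2; d F_2 = (-2*u - 5*v) du + (-5*u) dv
  For the z component: f_3(F) = 3*u*v + u + v^2 - 3; d F_3 = (3*v + 1) du + (3*u + 2*v) dv
Combining and collecting du, dv coefficients:
  coeff of du: -6*u^2*v - 2*u^2 - 8*u*v^2 + u*v + u - 2*v^3 + v^2 - 9*v - 3
  coeff of dv: -6*u^2*v - 2*u^2 + 4*u*v^2 + 2*u*v - 9*u + 2*v^3 - 6*v
F^* omega = (-6*u^2*v - 2*u^2 - 8*u*v^2 + u*v + u - 2*v^3 + v^2 - 9*v - 3) du + (-6*u^2*v - 2*u^2 + 4*u*v^2 + 2*u*v - 9*u + 2*v^3 - 6*v) dv.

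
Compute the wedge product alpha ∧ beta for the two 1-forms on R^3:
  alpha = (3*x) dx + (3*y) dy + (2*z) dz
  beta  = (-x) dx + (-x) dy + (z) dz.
alpha ∧ beta = (3*x*(-x + y)) dx ∧ dy + (5*x*z) dx ∧ dz + (z*(2*x + 3*y)) dy ∧ dz

Distribute the wedge, using dx_i ∧ dx_j = -dx_j ∧ dx_i and dx_i ∧ dx_i = 0. For each pair (i, j) with i < j, the coefficient of dx_i ∧ dx_j in alpha ∧ beta is (alpha_i * beta_j - alpha_j * beta_i). Collecting: alpha ∧ beta = (3*x*(-x + y)) dx ∧ dy + (5*x*z) dx ∧ dz + (z*(2*x + 3*y)) dy ∧ dz.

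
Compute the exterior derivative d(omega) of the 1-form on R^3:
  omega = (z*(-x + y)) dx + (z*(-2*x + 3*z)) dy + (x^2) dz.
d(omega) = (-3*z) dx ∧ dy + (3*x - y) dx ∧ dz + (2*x - 6*z) dy ∧ dz

For a 1-form omega = sum_i f_i dx_i, the exterior derivative is
  d(omega) = sum_{i < j} (∂f_j/∂x_i - ∂f_i/∂x_j) dx_i ∧ dx_j.
  coefficient of dx ∧ dy: ∂f_2/∂x - ∂f_1/∂y = ∂(z*(-2*x + 3*z))/∂x - ∂(z*(-x + y))/∂y = -3*z
  coefficient of dx ∧ dz: ∂f_3/∂x - ∂f_1/∂z = ∂(x^2)/∂x - ∂(z*(-x + y))/∂z = 3*x - y
  coefficient of dy ∧ dz: ∂f_3/∂y - ∂f_2/∂z = ∂(x^2)/∂y - ∂(z*(-2*x + 3*z))/∂z = 2*x - 6*z
Assembling: d(omega) = (-3*z) dx ∧ dy + (3*x - y) dx ∧ dz + (2*x - 6*z) dy ∧ dz.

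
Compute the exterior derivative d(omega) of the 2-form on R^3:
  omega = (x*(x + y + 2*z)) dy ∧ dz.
d(omega) = (2*x + y + 2*z) dx ∧ dy ∧ dz

For a 2-form omega = sum_{i<j} g_{ij} dx_i ∧ dx_j, the exterior derivative is
  d(omega) = sum_{i<j} d(g_{ij}) ∧ dx_i ∧ dx_j = sum_{i<j, k} (∂g_{ij}/∂x_k) dx_k ∧ dx_i ∧ dx_j.
Expand each term, using dx_k ∧ dx_i ∧ dx_j = sgn(permutation) dx_{(a)} ∧ dx_{(b)} ∧ dx_{(c)} with (a < b < c) sorted:
  d(x*(x + y + 2*z)) includes (∂/∂x)(x*(x + y + 2*z)) dx = (2*x + y + 2*z) dx, which multiplied by dy ∧ dz gives (2*x + y + 2*z) dx ∧ dy ∧ dz
Collecting like 3-forms: d(omega) = (2*x + y + 2*z) dx ∧ dy ∧ dz.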